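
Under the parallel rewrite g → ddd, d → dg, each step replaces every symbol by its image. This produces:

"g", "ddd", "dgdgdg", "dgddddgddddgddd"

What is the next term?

Rewriting the 15 symbols of dgddddgddddgddd one by one yields dg ddd dg dg dg dg ddd dg dg dg dg ddd dg dg dg; concatenated:

dgddddgdgdgdgddddgdgdgdgddddgdgdg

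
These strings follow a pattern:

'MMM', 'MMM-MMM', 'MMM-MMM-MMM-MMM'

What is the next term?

Each string is two copies of the previous one joined by '-'.
One more doubling of MMM-MMM-MMM-MMM gives the answer.

MMM-MMM-MMM-MMM-MMM-MMM-MMM-MMM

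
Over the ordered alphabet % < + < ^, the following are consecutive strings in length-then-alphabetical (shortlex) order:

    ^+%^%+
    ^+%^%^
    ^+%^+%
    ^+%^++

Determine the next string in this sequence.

Treat ^+%^++ as a base-3 numeral over the given alphabet and add one, carrying through any trailing ^'s.

^+%^+^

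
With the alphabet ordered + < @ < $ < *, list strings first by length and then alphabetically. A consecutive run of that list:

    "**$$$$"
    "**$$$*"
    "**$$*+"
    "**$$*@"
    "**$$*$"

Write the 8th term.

**$*+@

Stepping forward 3 times from **$$*$: **$$*$ → **$$** → **$*++, then the target.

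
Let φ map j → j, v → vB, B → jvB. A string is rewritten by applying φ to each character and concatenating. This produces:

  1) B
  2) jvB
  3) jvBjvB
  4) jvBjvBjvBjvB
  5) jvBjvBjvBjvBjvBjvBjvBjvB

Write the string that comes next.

jvBjvBjvBjvBjvBjvBjvBjvBjvBjvBjvBjvBjvBjvBjvBjvB

Replace each of the 24 characters of jvBjvBjvBjvBjvBjvBjvBjvB in place — j vB jvB j vB jvB j vB jvB j vB jvB j vB jvB j vB jvB j vB jvB j vB jvB — and concatenate.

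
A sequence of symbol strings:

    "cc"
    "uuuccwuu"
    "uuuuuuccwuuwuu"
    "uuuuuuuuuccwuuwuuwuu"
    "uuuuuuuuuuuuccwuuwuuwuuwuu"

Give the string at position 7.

uuuuuuuuuuuuuuuuuuccwuuwuuwuuwuuwuuwuu

Each term wraps the previous one in uuu on the left and wuu on the right.
From uuuuuuuuuuuuccwuuwuuwuuwuu, 2 further steps: uuuuuuuuuuuuccwuuwuuwuuwuu → uuuuuuuuuuuuuuuccwuuwuuwuuwuuwuu → (answer).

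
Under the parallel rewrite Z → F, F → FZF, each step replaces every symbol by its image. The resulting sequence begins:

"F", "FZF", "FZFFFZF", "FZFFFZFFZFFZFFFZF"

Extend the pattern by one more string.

FZFFFZFFZFFZFFFZFFZFFFZFFZFFFZFFZFFZFFFZF

Replace each of the 17 characters of FZFFFZFFZFFZFFFZF in place — FZF F FZF FZF FZF F FZF FZF F FZF FZF F FZF FZF FZF F FZF — and concatenate.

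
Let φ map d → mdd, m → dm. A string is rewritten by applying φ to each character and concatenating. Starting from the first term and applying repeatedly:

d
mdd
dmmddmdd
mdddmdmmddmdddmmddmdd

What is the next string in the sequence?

dmmddmddmdddmmdddmdmmddmdddmmddmddmdddmdmmddmdddmmddmdd

φ(mdddmdmmddmdddmmddmdd) expands symbol-by-symbol to dm mdd mdd mdd dm mdd dm dm mdd mdd dm mdd mdd mdd dm dm mdd mdd dm mdd mdd; joining the 21 pieces gives the next term.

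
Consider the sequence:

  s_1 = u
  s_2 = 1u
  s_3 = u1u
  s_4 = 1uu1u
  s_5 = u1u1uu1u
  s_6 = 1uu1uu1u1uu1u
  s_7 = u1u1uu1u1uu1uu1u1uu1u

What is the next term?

This is a Fibonacci-style word recurrence s(k) = s(k−2)·s(k−1): e.g. u·1u = u1u.
The next term joins 1uu1uu1u1uu1u and u1u1uu1u1uu1uu1u1uu1u.

1uu1uu1u1uu1uu1u1uu1u1uu1uu1u1uu1u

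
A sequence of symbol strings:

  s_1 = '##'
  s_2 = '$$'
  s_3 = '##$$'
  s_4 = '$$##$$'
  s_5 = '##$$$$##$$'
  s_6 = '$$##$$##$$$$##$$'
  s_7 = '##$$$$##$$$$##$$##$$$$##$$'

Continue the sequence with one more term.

$$##$$##$$$$##$$##$$$$##$$$$##$$##$$$$##$$

Each term (from the third on) is the two preceding terms concatenated in order: term 3 = ##·$$ = ##$$.
So term 8 is $$##$$##$$$$##$$·##$$$$##$$$$##$$##$$$$##$$.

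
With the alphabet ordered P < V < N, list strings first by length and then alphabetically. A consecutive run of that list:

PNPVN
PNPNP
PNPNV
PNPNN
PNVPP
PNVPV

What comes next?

Find the rightmost character of PNVPV below N, bump it to the next letter, and reset everything to its right to P.

PNVPN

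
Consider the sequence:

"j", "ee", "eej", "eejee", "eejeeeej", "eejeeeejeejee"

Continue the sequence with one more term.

From term 3 onward, concatenate the last term with the second-to-last: ee·j = eej, eej·ee = eejee, …
So term 7 is eejeeeejeejee·eejeeeej.

eejeeeejeejeeeejeeeej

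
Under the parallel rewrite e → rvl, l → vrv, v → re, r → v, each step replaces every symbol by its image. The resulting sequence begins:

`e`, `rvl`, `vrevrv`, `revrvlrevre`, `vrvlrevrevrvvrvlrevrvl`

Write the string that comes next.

revrevrvvrvlrevrvlrevrerevrevrvvrvlrevrevrv

Applying the rule to each of the 22 symbols of vrvlrevrevrvvrvlrevrvl gives the pieces re v re vrv v rvl re v rvl re v re re v re vrv v rvl re v re vrv, which concatenate to the answer.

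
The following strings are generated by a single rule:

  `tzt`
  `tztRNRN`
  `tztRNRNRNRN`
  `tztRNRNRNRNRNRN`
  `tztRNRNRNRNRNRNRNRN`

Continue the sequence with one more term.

Every step adds RNRN to the end: s(k+1) = s(k)·RNRN.
Applying this once more to tztRNRNRNRNRNRNRNRN:

tztRNRNRNRNRNRNRNRNRNRN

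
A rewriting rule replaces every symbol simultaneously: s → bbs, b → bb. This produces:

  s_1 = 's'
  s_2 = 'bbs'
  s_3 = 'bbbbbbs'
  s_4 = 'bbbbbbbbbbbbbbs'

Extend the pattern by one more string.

Applying the rule to each of the 15 symbols of bbbbbbbbbbbbbbs gives the pieces bb bb bb bb bb bb bb bb bb bb bb bb bb bb bbs, which concatenate to the answer.

bbbbbbbbbbbbbbbbbbbbbbbbbbbbbbs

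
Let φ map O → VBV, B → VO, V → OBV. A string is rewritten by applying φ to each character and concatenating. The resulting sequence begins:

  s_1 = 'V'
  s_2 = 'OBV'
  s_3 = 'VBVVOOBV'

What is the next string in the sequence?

Rewriting each symbol of VBVVOOBV: V→OBV, B→VO, V→OBV, V→OBV, O→VBV, O→VBV, B→VO, V→OBV, which concatenates to OBV VO OBV OBV VBV VBV VO OBV.

OBVVOOBVOBVVBVVBVVOOBV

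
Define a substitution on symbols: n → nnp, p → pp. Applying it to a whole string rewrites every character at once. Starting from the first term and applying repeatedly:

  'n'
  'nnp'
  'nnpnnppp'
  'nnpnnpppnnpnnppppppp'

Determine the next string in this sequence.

φ(nnpnnpppnnpnnppppppp) expands symbol-by-symbol to nnp nnp pp nnp nnp pp pp pp nnp nnp pp nnp nnp pp pp pp pp pp pp pp; joining the 20 pieces gives the next term.

nnpnnpppnnpnnpppppppnnpnnpppnnpnnppppppppppppppp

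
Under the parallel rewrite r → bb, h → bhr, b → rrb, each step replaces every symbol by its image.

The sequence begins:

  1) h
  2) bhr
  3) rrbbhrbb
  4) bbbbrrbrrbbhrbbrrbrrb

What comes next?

rrbrrbrrbrrbbbbbrrbbbbbrrbrrbbhrbbrrbrrbbbbbrrbbbbbrrb

Applying the rule to each of the 21 symbols of bbbbrrbrrbbhrbbrrbrrb gives the pieces rrb rrb rrb rrb bb bb rrb bb bb rrb rrb bhr bb rrb rrb bb bb rrb bb bb rrb, which concatenate to the answer.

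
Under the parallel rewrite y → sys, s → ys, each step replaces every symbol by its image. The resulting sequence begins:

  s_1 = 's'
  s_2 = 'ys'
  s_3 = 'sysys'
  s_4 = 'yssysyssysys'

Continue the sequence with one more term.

Apply φ to yssysyssysys symbol by symbol: y→sys, s→ys, s→ys, y→sys, s→ys, y→sys, s→ys, s→ys, y→sys, s→ys, y→sys, s→ys; joined: sys ys ys sys ys sys ys ys sys ys sys ys.

sysysyssysyssysysyssysyssysys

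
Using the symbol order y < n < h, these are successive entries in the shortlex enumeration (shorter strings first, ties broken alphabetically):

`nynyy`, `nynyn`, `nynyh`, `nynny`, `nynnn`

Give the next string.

nynnh

Treat nynnn as a base-3 numeral over the given alphabet and add one, carrying through any trailing h's.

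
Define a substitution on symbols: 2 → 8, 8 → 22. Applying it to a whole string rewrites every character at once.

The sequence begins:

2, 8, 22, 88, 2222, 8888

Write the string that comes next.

Expanding 8888: 8→22, 8→22, 8→22, 8→22. Concatenated: 22 22 22 22.

22222222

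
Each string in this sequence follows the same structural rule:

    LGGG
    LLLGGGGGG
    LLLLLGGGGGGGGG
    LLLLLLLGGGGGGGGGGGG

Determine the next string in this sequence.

LLLLLLLLLGGGGGGGGGGGGGGG

Term n consists of 2n-1 L's, followed by 3n G's (n = 1, 2, …).
For the next term, n = 5, so the run lengths are 9, 15.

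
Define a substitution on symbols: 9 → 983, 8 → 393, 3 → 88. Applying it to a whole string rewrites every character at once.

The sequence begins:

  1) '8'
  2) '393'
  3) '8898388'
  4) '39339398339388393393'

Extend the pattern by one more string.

8898388889838898339388889838839339388983888898388

Applying the rule to each of the 20 symbols of 39339398339388393393 gives the pieces 88 983 88 88 983 88 983 393 88 88 983 88 393 393 88 983 88 88 983 88, which concatenate to the answer.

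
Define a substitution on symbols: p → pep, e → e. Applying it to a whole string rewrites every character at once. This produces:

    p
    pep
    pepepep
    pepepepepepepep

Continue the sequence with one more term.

φ(pepepepepepepep) expands symbol-by-symbol to pep e pep e pep e pep e pep e pep e pep e pep; joining the 15 pieces gives the next term.

pepepepepepepepepepepepepepepep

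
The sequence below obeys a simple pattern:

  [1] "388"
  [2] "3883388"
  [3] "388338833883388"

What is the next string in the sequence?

Each string is two copies of the previous one joined by '3'.
One more doubling of 388338833883388 gives the answer.

3883388338833883388338833883388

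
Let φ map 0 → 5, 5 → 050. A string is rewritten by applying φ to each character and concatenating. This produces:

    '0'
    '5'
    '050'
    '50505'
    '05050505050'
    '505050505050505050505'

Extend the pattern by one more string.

0505050505050505050505050505050505050505050

φ(505050505050505050505) expands symbol-by-symbol to 050 5 050 5 050 5 050 5 050 5 050 5 050 5 050 5 050 5 050 5 050; joining the 21 pieces gives the next term.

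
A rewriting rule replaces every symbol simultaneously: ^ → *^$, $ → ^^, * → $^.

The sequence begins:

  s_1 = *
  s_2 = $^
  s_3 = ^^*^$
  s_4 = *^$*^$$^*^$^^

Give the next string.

Rewriting the 13 symbols of *^$*^$$^*^$^^ one by one yields $^ *^$ ^^ $^ *^$ ^^ ^^ *^$ $^ *^$ ^^ *^$ *^$; concatenated:

$^*^$^^$^*^$^^^^*^$$^*^$^^*^$*^$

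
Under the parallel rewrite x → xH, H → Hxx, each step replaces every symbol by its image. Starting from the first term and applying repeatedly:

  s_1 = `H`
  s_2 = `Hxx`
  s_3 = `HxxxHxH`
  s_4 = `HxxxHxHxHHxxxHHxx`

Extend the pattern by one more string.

HxxxHxHxHHxxxHHxxxHHxxHxxxHxHxHHxxHxxxHxH

Replace each of the 17 characters of HxxxHxHxHHxxxHHxx in place — Hxx xH xH xH Hxx xH Hxx xH Hxx Hxx xH xH xH Hxx Hxx xH xH — and concatenate.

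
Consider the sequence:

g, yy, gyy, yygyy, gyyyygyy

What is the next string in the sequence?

yygyygyyyygyy

From term 3 onward, concatenate the second-to-last term with the last: g·yy = gyy, yy·gyy = yygyy, …
So term 6 is yygyy·gyyyygyy.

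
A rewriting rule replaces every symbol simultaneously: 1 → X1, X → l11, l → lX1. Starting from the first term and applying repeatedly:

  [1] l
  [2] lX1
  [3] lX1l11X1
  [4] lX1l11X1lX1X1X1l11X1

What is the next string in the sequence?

Replace each of the 20 characters of lX1l11X1lX1X1X1l11X1 in place — lX1 l11 X1 lX1 X1 X1 l11 X1 lX1 l11 X1 l11 X1 l11 X1 lX1 X1 X1 l11 X1 — and concatenate.

lX1l11X1lX1X1X1l11X1lX1l11X1l11X1l11X1lX1X1X1l11X1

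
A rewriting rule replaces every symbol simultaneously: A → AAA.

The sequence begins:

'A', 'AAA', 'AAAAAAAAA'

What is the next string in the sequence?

Expanding AAAAAAAAA: A→AAA, A→AAA, A→AAA, A→AAA, A→AAA, A→AAA, A→AAA, A→AAA, A→AAA. Concatenated: AAA AAA AAA AAA AAA AAA AAA AAA AAA.

AAAAAAAAAAAAAAAAAAAAAAAAAAA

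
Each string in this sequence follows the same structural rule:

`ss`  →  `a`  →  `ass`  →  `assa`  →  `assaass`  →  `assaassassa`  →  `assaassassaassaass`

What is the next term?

This is a Fibonacci-style word recurrence s(k) = s(k−1)·s(k−2): e.g. a·ss = ass.
So term 8 is assaassassaassaass·assaassassa.

assaassassaassaassassaassassa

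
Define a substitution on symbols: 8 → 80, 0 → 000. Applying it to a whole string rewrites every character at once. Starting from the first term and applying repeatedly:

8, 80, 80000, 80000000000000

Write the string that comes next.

Replace each of the 14 characters of 80000000000000 in place — 80 000 000 000 000 000 000 000 000 000 000 000 000 000 — and concatenate.

80000000000000000000000000000000000000000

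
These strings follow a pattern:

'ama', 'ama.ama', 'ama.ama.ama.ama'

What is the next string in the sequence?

Each string is two copies of the previous one joined by '.'.
Doubling ama.ama.ama.ama with '.' between the halves:

ama.ama.ama.ama.ama.ama.ama.ama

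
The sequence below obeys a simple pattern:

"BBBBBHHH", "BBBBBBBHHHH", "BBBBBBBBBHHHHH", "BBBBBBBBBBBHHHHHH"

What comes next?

Reading off run lengths: B runs 5, 7, 9, 11; H runs 3, 4, 5, 6 — each is linear in n, where the shown terms are n = 3, 4, 5, 6.
For the next term, n = 7, so the run lengths are 13, 7.

BBBBBBBBBBBBBHHHHHHH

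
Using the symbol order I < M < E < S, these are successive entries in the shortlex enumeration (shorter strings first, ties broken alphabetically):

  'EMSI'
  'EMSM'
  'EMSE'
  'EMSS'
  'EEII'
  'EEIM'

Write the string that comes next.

EEIE

The successor of EEIM increments the rightmost position that isn't already S and resets every position after it to I.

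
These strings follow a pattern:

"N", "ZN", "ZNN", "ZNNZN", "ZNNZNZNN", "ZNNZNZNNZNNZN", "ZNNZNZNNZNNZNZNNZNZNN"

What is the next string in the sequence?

From term 3 onward, concatenate the last term with the second-to-last: ZN·N = ZNN, ZNN·ZN = ZNNZN, …
The next term joins ZNNZNZNNZNNZNZNNZNZNN and ZNNZNZNNZNNZN.

ZNNZNZNNZNNZNZNNZNZNNZNNZNZNNZNNZN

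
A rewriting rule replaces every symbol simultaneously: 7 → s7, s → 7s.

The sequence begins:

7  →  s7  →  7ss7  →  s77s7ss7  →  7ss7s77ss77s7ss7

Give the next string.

Replace each of the 16 characters of 7ss7s77ss77s7ss7 in place — s7 7s 7s s7 7s s7 s7 7s 7s s7 s7 7s s7 7s 7s s7 — and concatenate.

s77s7ss77ss7s77s7ss7s77ss77s7ss7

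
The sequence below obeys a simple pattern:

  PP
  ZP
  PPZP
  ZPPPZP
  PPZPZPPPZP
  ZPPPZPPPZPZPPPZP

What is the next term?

PPZPZPPPZPZPPPZPPPZPZPPPZP

Each term (from the third on) is the two preceding terms concatenated in order: term 3 = PP·ZP = PPZP.
So term 7 is PPZPZPPPZP·ZPPPZPPPZPZPPPZP.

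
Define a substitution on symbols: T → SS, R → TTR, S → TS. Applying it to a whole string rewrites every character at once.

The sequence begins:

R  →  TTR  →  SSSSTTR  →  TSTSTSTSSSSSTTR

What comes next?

φ(TSTSTSTSSSSSTTR) expands symbol-by-symbol to SS TS SS TS SS TS SS TS TS TS TS TS SS SS TTR; joining the 15 pieces gives the next term.

SSTSSSTSSSTSSSTSTSTSTSTSSSSSTTR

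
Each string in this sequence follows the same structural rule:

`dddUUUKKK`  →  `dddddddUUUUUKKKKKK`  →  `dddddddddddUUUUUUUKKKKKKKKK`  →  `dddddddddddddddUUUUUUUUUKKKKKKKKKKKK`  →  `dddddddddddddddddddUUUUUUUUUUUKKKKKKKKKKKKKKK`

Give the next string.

Reading off run lengths: d runs 3, 7, 11, 15, 19; U runs 3, 5, 7, 9, 11; K runs 3, 6, 9, 12, 15 — each is linear in n (n = 1, 2, …).
Setting n = 6 gives 23, 13, 18 characters in each block.

dddddddddddddddddddddddUUUUUUUUUUUUUKKKKKKKKKKKKKKKKKK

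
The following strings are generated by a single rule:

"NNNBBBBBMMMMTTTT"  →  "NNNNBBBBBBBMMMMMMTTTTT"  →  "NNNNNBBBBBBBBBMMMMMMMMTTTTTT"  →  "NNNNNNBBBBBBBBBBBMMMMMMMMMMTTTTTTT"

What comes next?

NNNNNNNBBBBBBBBBBBBBMMMMMMMMMMMMTTTTTTTT

Term n consists of n+1 N's, followed by 2n+1 B's, followed by 2n M's, followed by n+2 T's, where the shown terms are n = 2, 3, 4, 5.
For the next term, n = 6, so the run lengths are 7, 13, 12, 8.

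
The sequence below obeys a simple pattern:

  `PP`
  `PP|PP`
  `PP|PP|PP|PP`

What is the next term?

Each string is two copies of the previous one joined by '|'.
So the next term is two copies of PP|PP|PP|PP with '|' between the halves.

PP|PP|PP|PP|PP|PP|PP|PP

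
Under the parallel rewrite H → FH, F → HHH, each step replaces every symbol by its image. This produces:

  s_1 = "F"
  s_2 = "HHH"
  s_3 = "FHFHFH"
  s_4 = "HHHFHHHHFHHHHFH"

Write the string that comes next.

Rewriting the 15 symbols of HHHFHHHHFHHHHFH one by one yields FH FH FH HHH FH FH FH FH HHH FH FH FH FH HHH FH; concatenated:

FHFHFHHHHFHFHFHFHHHHFHFHFHFHHHHFH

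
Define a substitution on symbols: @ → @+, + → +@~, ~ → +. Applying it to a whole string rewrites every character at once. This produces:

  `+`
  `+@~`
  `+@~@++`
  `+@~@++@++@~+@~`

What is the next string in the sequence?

Rewriting the 14 symbols of +@~@++@++@~+@~ one by one yields +@~ @+ + @+ +@~ +@~ @+ +@~ +@~ @+ + +@~ @+ +; concatenated:

+@~@++@++@~+@~@++@~+@~@+++@~@++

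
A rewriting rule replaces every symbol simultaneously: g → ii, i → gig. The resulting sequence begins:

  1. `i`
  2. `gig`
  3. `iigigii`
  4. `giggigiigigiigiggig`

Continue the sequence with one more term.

φ(giggigiigigiigiggig) expands symbol-by-symbol to ii gig ii ii gig ii gig gig ii gig ii gig gig ii gig ii ii gig ii; joining the 19 pieces gives the next term.

iigigiiiigigiigiggigiigigiigiggigiigigiiiigigii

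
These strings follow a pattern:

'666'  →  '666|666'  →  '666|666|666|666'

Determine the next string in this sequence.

Every step duplicates the string with '|' between the halves.
Doubling 666|666|666|666 with '|' between the halves:

666|666|666|666|666|666|666|666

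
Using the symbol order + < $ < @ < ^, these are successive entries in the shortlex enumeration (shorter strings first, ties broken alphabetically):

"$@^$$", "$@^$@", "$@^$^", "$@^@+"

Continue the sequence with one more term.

$@^@$

Find the rightmost character of $@^@+ below ^, bump it to the next letter, and reset everything to its right to +.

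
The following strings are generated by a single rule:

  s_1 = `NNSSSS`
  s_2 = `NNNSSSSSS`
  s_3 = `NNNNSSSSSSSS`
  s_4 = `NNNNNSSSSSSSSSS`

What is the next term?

NNNNNNSSSSSSSSSSSS

Reading off run lengths: N runs 2, 3, 4, 5; S runs 4, 6, 8, 10 — each is linear in n, where the shown terms are n = 2, 3, 4, 5.
For the next term, n = 6, so the run lengths are 6, 12.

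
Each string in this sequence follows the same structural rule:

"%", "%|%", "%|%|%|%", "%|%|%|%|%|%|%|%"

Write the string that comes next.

s(k+1) = s(k)·|·s(k) — each term doubles the last with '|' between the halves.
One more doubling of %|%|%|%|%|%|%|% gives the answer.

%|%|%|%|%|%|%|%|%|%|%|%|%|%|%|%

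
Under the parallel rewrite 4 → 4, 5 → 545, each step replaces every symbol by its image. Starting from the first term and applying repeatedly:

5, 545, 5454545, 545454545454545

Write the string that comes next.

Rewriting the 15 symbols of 545454545454545 one by one yields 545 4 545 4 545 4 545 4 545 4 545 4 545 4 545; concatenated:

5454545454545454545454545454545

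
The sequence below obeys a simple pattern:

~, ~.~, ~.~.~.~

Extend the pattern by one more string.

Every step duplicates the string with '.' between the halves.
One more doubling of ~.~.~.~ gives the answer.

~.~.~.~.~.~.~.~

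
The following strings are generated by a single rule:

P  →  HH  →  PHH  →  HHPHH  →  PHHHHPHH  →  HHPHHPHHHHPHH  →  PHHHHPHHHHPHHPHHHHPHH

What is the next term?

From term 3 onward, concatenate the second-to-last term with the last: P·HH = PHH, HH·PHH = HHPHH, …
So term 8 is HHPHHPHHHHPHH·PHHHHPHHHHPHHPHHHHPHH.

HHPHHPHHHHPHHPHHHHPHHHHPHHPHHHHPHH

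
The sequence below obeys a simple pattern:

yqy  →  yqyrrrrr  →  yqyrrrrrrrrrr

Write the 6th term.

The strings grow by a fixed suffix rrrrr each time.
From yqyrrrrrrrrrr, 3 further steps: yqyrrrrrrrrrr → yqyrrrrrrrrrrrrrrr → yqyrrrrrrrrrrrrrrrrrrrr → (answer).

yqyrrrrrrrrrrrrrrrrrrrrrrrrr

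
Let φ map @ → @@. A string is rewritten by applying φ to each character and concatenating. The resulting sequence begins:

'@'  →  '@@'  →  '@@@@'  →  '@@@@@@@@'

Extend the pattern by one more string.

Expanding @@@@@@@@: @→@@, @→@@, @→@@, @→@@, @→@@, @→@@, @→@@, @→@@. Concatenated: @@ @@ @@ @@ @@ @@ @@ @@.

@@@@@@@@@@@@@@@@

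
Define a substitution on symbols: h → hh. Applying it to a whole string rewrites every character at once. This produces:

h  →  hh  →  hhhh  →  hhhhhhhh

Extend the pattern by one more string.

Rewriting each symbol of hhhhhhhh: h→hh, h→hh, h→hh, h→hh, h→hh, h→hh, h→hh, h→hh, which concatenates to hh hh hh hh hh hh hh hh.

hhhhhhhhhhhhhhhh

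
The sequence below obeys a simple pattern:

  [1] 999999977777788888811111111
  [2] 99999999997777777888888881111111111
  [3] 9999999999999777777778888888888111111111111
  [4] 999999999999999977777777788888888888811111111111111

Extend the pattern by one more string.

99999999999999999997777777777888888888888881111111111111111

Term n consists of 3n-2 9's, followed by n+3 7's, followed by 2n 8's, followed by 2n+2 1's, where the shown terms are n = 3, 4, 5, 6.
Setting n = 7 gives 19, 10, 14, 16 characters in each block.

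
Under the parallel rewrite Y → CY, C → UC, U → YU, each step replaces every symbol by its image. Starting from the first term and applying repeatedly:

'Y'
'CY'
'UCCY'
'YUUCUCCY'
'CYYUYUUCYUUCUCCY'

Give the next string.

Rewriting the 16 symbols of CYYUYUUCYUUCUCCY one by one yields UC CY CY YU CY YU YU UC CY YU YU UC YU UC UC CY; concatenated:

UCCYCYYUCYYUYUUCCYYUYUUCYUUCUCCY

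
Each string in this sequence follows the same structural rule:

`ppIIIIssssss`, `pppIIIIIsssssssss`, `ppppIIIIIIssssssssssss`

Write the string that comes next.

pppppIIIIIIIsssssssssssssss

The n-th term is n p's then n+2 I's then 3n s's, where the shown terms are n = 2, 3, 4.
At n = 5 the blocks have lengths 5, 7, 15.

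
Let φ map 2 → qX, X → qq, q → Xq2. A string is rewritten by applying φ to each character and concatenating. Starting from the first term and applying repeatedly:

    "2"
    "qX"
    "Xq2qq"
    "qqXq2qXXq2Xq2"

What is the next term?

Replace each of the 13 characters of qqXq2qXXq2Xq2 in place — Xq2 Xq2 qq Xq2 qX Xq2 qq qq Xq2 qX qq Xq2 qX — and concatenate.

Xq2Xq2qqXq2qXXq2qqqqXq2qXqqXq2qX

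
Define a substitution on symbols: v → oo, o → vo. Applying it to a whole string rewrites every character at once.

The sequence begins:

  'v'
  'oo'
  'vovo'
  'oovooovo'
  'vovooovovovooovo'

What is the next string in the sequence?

Applying the rule to each of the 16 symbols of vovooovovovooovo gives the pieces oo vo oo vo vo vo oo vo oo vo oo vo vo vo oo vo, which concatenate to the answer.

oovooovovovooovooovooovovovooovo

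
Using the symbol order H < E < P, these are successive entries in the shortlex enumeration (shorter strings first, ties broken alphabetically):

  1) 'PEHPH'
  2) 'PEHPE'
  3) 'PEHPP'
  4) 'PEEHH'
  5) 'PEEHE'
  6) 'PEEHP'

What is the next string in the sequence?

PEEEH

The successor of PEEHP increments the rightmost position that isn't already P and resets every position after it to H.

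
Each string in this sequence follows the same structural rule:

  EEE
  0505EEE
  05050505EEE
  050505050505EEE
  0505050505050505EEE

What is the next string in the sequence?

Each term is the previous one with 0505 prepended.
So the next term is 0505·0505050505050505EEE.

05050505050505050505EEE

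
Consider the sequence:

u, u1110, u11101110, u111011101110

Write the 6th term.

u11101110111011101110

The strings grow by a fixed suffix 1110 each time.
From u111011101110, 2 further steps: u111011101110 → u1110111011101110 → (answer).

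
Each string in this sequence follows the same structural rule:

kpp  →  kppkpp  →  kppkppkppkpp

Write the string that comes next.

Every step duplicates the string.
One more doubling of kppkppkppkpp gives the answer.

kppkppkppkppkppkppkppkpp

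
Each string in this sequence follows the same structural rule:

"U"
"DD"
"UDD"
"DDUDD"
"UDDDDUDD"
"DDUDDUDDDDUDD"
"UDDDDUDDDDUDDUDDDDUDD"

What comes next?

DDUDDUDDDDUDDUDDDDUDDDDUDDUDDDDUDD

This is a Fibonacci-style word recurrence s(k) = s(k−2)·s(k−1): e.g. U·DD = UDD.
So term 8 is DDUDDUDDDDUDD·UDDDDUDDDDUDDUDDDDUDD.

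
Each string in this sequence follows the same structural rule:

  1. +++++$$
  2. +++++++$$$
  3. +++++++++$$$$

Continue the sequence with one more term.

Reading off run lengths: + runs 5, 7, 9; $ runs 2, 3, 4 — each is linear in n, where the shown terms are n = 2, 3, 4.
Setting n = 5 gives 11, 5 characters in each block.

+++++++++++$$$$$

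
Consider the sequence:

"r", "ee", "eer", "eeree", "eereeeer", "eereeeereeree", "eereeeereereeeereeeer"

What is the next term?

Each term (from the third on) is the previous term followed by the one before it: term 3 = ee·r = eer.
Continuing: eereeeereereeeereeeer · eereeeereeree gives term 8.

eereeeereereeeereeeereereeeereeree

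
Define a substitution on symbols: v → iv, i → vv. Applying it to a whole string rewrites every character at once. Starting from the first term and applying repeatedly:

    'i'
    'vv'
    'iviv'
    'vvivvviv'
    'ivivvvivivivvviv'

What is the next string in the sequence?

Rewriting the 16 symbols of ivivvvivivivvviv one by one yields vv iv vv iv iv iv vv iv vv iv vv iv iv iv vv iv; concatenated:

vvivvvivivivvvivvvivvvivivivvviv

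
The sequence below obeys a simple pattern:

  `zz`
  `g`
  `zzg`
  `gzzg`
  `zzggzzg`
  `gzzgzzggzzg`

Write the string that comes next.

From term 3 onward, concatenate the second-to-last term with the last: zz·g = zzg, g·zzg = gzzg, …
So term 7 is zzggzzg·gzzgzzggzzg.

zzggzzggzzgzzggzzg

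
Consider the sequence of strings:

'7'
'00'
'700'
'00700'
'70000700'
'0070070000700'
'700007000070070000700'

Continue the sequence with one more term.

0070070000700700007000070070000700

Each term (from the third on) is the two preceding terms concatenated in order: term 3 = 7·00 = 700.
So term 8 is 0070070000700·700007000070070000700.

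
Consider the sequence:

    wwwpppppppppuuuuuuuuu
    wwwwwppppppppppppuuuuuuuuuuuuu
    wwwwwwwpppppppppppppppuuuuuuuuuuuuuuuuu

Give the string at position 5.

Reading off run lengths: w runs 3, 5, 7; p runs 9, 12, 15; u runs 9, 13, 17 — each is linear in n, where the shown terms are n = 2, 3, 4.
Setting n = 6 gives 11, 21, 25 characters in each block.

wwwwwwwwwwwpppppppppppppppppppppuuuuuuuuuuuuuuuuuuuuuuuuu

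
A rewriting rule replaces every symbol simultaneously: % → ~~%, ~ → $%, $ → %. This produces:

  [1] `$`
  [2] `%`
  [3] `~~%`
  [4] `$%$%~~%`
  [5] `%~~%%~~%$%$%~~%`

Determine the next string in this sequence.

Applying the rule to each of the 15 symbols of %~~%%~~%$%$%~~% gives the pieces ~~% $% $% ~~% ~~% $% $% ~~% % ~~% % ~~% $% $% ~~%, which concatenate to the answer.

~~%$%$%~~%~~%$%$%~~%%~~%%~~%$%$%~~%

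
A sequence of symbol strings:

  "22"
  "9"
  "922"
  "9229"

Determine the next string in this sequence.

9229922

This is a Fibonacci-style word recurrence s(k) = s(k−1)·s(k−2): e.g. 9·22 = 922.
The next term joins 9229 and 922.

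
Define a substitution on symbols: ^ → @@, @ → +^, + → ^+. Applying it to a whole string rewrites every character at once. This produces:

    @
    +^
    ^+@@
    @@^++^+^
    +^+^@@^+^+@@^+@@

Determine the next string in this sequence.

Applying the rule to each of the 16 symbols of +^+^@@^+^+@@^+@@ gives the pieces ^+ @@ ^+ @@ +^ +^ @@ ^+ @@ ^+ +^ +^ @@ ^+ +^ +^, which concatenate to the answer.

^+@@^+@@+^+^@@^+@@^++^+^@@^++^+^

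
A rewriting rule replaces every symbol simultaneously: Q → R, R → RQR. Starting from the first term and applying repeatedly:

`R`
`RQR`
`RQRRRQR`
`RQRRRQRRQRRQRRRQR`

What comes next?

Rewriting the 17 symbols of RQRRRQRRQRRQRRRQR one by one yields RQR R RQR RQR RQR R RQR RQR R RQR RQR R RQR RQR RQR R RQR; concatenated:

RQRRRQRRQRRQRRRQRRQRRRQRRQRRRQRRQRRQRRRQR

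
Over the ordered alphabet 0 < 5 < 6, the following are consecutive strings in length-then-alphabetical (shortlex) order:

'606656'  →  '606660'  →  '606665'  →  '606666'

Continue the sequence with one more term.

650000

Treat 606666 as a base-3 numeral over the given alphabet and add one, carrying through any trailing 6's.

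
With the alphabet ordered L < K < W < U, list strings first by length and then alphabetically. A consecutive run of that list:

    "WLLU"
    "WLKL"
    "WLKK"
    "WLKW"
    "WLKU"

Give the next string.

WLWL

Treat WLKU as a base-4 numeral over the given alphabet and add one, carrying through any trailing U's.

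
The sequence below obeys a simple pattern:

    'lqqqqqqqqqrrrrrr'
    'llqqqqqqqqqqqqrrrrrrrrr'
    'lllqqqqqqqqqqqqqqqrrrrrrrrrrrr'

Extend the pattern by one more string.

llllqqqqqqqqqqqqqqqqqqrrrrrrrrrrrrrrr

Term n consists of n-1 l's, followed by 3n+3 q's, followed by 3n r's, where the shown terms are n = 2, 3, 4.
For the next term, n = 5, so the run lengths are 4, 18, 15.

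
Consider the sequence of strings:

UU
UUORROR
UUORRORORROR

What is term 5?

UUORRORORRORORRORORROR

Each term is the previous one with ORROR appended.
From UUORRORORROR, 2 further steps: UUORRORORROR → UUORRORORRORORROR → (answer).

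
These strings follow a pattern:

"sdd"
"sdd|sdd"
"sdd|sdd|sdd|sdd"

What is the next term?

Each string is two copies of the previous one joined by '|'.
Doubling sdd|sdd|sdd|sdd with '|' between the halves:

sdd|sdd|sdd|sdd|sdd|sdd|sdd|sdd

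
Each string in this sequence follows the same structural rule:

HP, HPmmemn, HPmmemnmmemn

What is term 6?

Each term is the previous one with mmemn appended.
From HPmmemnmmemn, 3 further steps: HPmmemnmmemn → HPmmemnmmemnmmemn → HPmmemnmmemnmmemnmmemn → (answer).

HPmmemnmmemnmmemnmmemnmmemn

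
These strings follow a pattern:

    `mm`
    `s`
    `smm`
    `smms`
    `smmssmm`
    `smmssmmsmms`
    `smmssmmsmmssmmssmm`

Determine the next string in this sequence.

This is a Fibonacci-style word recurrence s(k) = s(k−1)·s(k−2): e.g. s·mm = smm.
So term 8 is smmssmmsmmssmmssmm·smmssmmsmms.

smmssmmsmmssmmssmmsmmssmmsmms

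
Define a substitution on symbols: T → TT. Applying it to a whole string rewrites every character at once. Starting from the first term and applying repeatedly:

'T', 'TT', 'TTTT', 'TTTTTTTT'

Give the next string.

TTTTTTTTTTTTTTTT

Apply φ to TTTTTTTT symbol by symbol: T→TT, T→TT, T→TT, T→TT, T→TT, T→TT, T→TT, T→TT; joined: TT TT TT TT TT TT TT TT.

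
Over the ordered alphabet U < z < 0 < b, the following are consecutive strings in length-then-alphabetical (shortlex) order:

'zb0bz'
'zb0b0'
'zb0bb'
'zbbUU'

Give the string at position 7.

zbbUb

Continuing the enumeration 3 steps past zbbUU: zbbUU → zbbUz → zbbU0 → (answer).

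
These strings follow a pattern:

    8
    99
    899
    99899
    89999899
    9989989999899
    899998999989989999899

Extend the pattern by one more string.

From term 3 onward, concatenate the second-to-last term with the last: 8·99 = 899, 99·899 = 99899, …
The next term joins 9989989999899 and 899998999989989999899.

9989989999899899998999989989999899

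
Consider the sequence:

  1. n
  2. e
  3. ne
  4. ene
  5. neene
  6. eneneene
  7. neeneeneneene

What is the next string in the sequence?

eneneeneneeneeneneene

Each term (from the third on) is the two preceding terms concatenated in order: term 3 = n·e = ne.
Continuing: eneneene · neeneeneneene gives term 8.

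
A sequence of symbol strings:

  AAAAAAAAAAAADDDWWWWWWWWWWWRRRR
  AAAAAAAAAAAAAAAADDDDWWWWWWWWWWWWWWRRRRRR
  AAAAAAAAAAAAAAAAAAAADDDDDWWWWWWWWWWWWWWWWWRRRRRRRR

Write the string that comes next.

AAAAAAAAAAAAAAAAAAAAAAAADDDDDDWWWWWWWWWWWWWWWWWWWWRRRRRRRRRR

The n-th term is 4n A's then n D's then 3n+2 W's then 2n-2 R's, where the shown terms are n = 3, 4, 5.
For the next term, n = 6, so the run lengths are 24, 6, 20, 10.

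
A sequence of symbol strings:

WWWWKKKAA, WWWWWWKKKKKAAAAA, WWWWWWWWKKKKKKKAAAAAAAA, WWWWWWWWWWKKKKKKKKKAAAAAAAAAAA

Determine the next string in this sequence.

WWWWWWWWWWWWKKKKKKKKKKKAAAAAAAAAAAAAA

Reading off run lengths: W runs 4, 6, 8, 10; K runs 3, 5, 7, 9; A runs 2, 5, 8, 11 — each is linear in n (n = 1, 2, …).
At n = 5 the blocks have lengths 12, 11, 14.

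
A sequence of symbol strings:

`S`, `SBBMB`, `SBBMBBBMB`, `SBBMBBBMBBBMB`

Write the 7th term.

SBBMBBBMBBBMBBBMBBBMBBBMB

Each term is the previous one with BBMB appended.
From SBBMBBBMBBBMB, 3 further steps: SBBMBBBMBBBMB → SBBMBBBMBBBMBBBMB → SBBMBBBMBBBMBBBMBBBMB → (answer).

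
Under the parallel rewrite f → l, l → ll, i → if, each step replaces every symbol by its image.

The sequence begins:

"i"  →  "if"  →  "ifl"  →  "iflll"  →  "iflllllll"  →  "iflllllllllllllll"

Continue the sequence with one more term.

φ(iflllllllllllllll) expands symbol-by-symbol to if l ll ll ll ll ll ll ll ll ll ll ll ll ll ll ll; joining the 17 pieces gives the next term.

iflllllllllllllllllllllllllllllll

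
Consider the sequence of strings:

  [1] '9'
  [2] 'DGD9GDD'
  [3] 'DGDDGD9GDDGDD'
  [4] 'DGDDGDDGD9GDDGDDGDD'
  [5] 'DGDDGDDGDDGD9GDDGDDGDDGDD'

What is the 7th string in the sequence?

DGDDGDDGDDGDDGDDGD9GDDGDDGDDGDDGDDGDD

Each term wraps the previous one in DGD on the left and GDD on the right.
From DGDDGDDGDDGD9GDDGDDGDDGDD, 2 further steps: DGDDGDDGDDGD9GDDGDDGDDGDD → DGDDGDDGDDGDDGD9GDDGDDGDDGDDGDD → (answer).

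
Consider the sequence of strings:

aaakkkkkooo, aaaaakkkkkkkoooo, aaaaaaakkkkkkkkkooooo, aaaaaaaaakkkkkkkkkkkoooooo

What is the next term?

Reading off run lengths: a runs 3, 5, 7, 9; k runs 5, 7, 9, 11; o runs 3, 4, 5, 6 — each is linear in n, where the shown terms are n = 2, 3, 4, 5.
At n = 6 the blocks have lengths 11, 13, 7.

aaaaaaaaaaakkkkkkkkkkkkkooooooo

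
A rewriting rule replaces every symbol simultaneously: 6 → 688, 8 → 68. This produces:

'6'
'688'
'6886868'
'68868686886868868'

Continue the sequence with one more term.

68868686886868868688686868868688686868868

φ(68868686886868868) expands symbol-by-symbol to 688 68 68 688 68 688 68 688 68 68 688 68 688 68 68 688 68; joining the 17 pieces gives the next term.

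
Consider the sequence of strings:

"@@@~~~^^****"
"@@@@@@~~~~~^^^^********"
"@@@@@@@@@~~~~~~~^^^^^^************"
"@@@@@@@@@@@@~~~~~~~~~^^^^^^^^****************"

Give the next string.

@@@@@@@@@@@@@@@~~~~~~~~~~~^^^^^^^^^^********************

Term n consists of 3n @'s, followed by 2n+1 ~'s, followed by 2n ^'s, followed by 4n *'s (n = 1, 2, …).
Setting n = 5 gives 15, 11, 10, 20 characters in each block.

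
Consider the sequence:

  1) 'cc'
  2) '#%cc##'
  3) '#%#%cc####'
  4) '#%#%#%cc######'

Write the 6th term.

#%#%#%#%#%cc##########

Each term wraps the previous one in #% on the left and ## on the right.
From #%#%#%cc######, 2 further steps: #%#%#%cc###### → #%#%#%#%cc######## → (answer).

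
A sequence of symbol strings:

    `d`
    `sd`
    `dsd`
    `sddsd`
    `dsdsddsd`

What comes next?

sddsddsdsddsd

This is a Fibonacci-style word recurrence s(k) = s(k−2)·s(k−1): e.g. d·sd = dsd.
Continuing: sddsd · dsdsddsd gives term 6.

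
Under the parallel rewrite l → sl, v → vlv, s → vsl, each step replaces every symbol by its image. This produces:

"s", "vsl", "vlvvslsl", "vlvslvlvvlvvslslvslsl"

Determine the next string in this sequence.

vlvslvlvvslslvlvslvlvvlvslvlvvlvvslslvslslvlvvslslvslsl

Replace each of the 21 characters of vlvslvlvvlvvslslvslsl in place — vlv sl vlv vsl sl vlv sl vlv vlv sl vlv vlv vsl sl vsl sl vlv vsl sl vsl sl — and concatenate.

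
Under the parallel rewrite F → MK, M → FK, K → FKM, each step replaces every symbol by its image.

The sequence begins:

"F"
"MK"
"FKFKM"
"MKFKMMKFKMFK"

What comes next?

Expanding MKFKMMKFKMFK: M→FK, K→FKM, F→MK, K→FKM, M→FK, M→FK, K→FKM, F→MK, K→FKM, M→FK, F→MK, K→FKM. Concatenated: FK FKM MK FKM FK FK FKM MK FKM FK MK FKM.

FKFKMMKFKMFKFKFKMMKFKMFKMKFKM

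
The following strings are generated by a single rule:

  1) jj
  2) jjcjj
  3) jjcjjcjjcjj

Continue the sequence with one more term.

Each string is two copies of the previous one joined by 'c'.
Doubling jjcjjcjjcjj with 'c' between the halves:

jjcjjcjjcjjcjjcjjcjjcjj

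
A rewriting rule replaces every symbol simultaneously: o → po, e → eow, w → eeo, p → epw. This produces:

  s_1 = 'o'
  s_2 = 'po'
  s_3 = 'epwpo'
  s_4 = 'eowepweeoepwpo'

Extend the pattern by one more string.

Rewriting the 14 symbols of eowepweeoepwpo one by one yields eow po eeo eow epw eeo eow eow po eow epw eeo epw po; concatenated:

eowpoeeoeowepweeoeoweowpoeowepweeoepwpo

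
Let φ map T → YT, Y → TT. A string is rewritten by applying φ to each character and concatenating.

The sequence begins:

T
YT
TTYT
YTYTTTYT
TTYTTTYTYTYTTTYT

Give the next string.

Replace each of the 16 characters of TTYTTTYTYTYTTTYT in place — YT YT TT YT YT YT TT YT TT YT TT YT YT YT TT YT — and concatenate.

YTYTTTYTYTYTTTYTTTYTTTYTYTYTTTYT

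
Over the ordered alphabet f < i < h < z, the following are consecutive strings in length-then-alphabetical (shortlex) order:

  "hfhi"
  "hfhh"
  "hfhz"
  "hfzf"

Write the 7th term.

hfzz

Stepping forward 3 times from hfzf: hfzf → hfzi → hfzh, then the target.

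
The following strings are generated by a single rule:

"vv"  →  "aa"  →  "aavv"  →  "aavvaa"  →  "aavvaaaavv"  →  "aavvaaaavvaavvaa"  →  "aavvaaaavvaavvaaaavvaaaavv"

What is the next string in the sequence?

aavvaaaavvaavvaaaavvaaaavvaavvaaaavvaavvaa

This is a Fibonacci-style word recurrence s(k) = s(k−1)·s(k−2): e.g. aa·vv = aavv.
The next term joins aavvaaaavvaavvaaaavvaaaavv and aavvaaaavvaavvaa.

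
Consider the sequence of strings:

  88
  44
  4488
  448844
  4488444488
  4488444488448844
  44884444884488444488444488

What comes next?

Each term (from the third on) is the previous term followed by the one before it: term 3 = 44·88 = 4488.
Continuing: 44884444884488444488444488 · 4488444488448844 gives term 8.

448844448844884444884444884488444488448844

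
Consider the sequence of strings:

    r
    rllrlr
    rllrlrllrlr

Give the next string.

Every step adds llrlr to the end: s(k+1) = s(k)·llrlr.
Applying this once more to rllrlrllrlr:

rllrlrllrlrllrlr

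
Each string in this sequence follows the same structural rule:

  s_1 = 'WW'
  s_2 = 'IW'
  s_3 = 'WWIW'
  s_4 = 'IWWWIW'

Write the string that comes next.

WWIWIWWWIW

Each term (from the third on) is the two preceding terms concatenated in order: term 3 = WW·IW = WWIW.
So term 5 is WWIW·IWWWIW.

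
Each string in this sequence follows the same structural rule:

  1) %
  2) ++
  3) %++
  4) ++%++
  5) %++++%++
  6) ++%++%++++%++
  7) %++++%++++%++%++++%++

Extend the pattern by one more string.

++%++%++++%++%++++%++++%++%++++%++

This is a Fibonacci-style word recurrence s(k) = s(k−2)·s(k−1): e.g. %·++ = %++.
Continuing: ++%++%++++%++ · %++++%++++%++%++++%++ gives term 8.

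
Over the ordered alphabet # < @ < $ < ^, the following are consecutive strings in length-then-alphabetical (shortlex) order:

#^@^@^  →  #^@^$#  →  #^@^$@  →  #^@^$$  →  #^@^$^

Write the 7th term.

#^@^^@

Stepping forward 2 times from #^@^$^: #^@^$^ → #^@^^#, then the target.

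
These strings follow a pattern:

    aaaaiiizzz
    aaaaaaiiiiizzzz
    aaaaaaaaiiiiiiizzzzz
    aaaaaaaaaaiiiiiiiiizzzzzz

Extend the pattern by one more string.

aaaaaaaaaaaaiiiiiiiiiiizzzzzzz

Each string has the form a^{2n} i^{2n-1} z^{n+1}, where the shown terms are n = 2, 3, 4, 5.
At n = 6 the blocks have lengths 12, 11, 7.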